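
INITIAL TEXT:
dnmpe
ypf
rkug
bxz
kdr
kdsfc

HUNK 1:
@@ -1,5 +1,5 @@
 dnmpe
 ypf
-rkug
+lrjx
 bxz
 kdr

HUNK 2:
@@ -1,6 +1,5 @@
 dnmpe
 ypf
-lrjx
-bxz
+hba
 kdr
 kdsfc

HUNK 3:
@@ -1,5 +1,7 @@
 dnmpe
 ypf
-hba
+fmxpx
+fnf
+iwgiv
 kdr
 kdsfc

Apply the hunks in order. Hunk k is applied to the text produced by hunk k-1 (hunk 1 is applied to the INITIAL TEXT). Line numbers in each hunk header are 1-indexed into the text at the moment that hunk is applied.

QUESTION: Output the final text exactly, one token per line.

Answer: dnmpe
ypf
fmxpx
fnf
iwgiv
kdr
kdsfc

Derivation:
Hunk 1: at line 1 remove [rkug] add [lrjx] -> 6 lines: dnmpe ypf lrjx bxz kdr kdsfc
Hunk 2: at line 1 remove [lrjx,bxz] add [hba] -> 5 lines: dnmpe ypf hba kdr kdsfc
Hunk 3: at line 1 remove [hba] add [fmxpx,fnf,iwgiv] -> 7 lines: dnmpe ypf fmxpx fnf iwgiv kdr kdsfc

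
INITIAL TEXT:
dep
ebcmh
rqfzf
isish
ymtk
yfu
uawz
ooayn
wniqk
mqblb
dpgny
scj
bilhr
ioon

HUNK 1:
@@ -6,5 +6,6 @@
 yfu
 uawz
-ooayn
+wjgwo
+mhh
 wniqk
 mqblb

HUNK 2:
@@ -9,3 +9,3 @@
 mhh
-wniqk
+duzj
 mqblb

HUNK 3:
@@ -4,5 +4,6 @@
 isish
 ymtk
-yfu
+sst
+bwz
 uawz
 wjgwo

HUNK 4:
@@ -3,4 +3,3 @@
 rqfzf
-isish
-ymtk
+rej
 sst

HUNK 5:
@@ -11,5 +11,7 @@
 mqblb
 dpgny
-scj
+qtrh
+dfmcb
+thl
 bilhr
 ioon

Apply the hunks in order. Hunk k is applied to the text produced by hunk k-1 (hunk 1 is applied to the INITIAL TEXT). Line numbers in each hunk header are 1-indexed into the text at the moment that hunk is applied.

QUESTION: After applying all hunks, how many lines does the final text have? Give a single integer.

Hunk 1: at line 6 remove [ooayn] add [wjgwo,mhh] -> 15 lines: dep ebcmh rqfzf isish ymtk yfu uawz wjgwo mhh wniqk mqblb dpgny scj bilhr ioon
Hunk 2: at line 9 remove [wniqk] add [duzj] -> 15 lines: dep ebcmh rqfzf isish ymtk yfu uawz wjgwo mhh duzj mqblb dpgny scj bilhr ioon
Hunk 3: at line 4 remove [yfu] add [sst,bwz] -> 16 lines: dep ebcmh rqfzf isish ymtk sst bwz uawz wjgwo mhh duzj mqblb dpgny scj bilhr ioon
Hunk 4: at line 3 remove [isish,ymtk] add [rej] -> 15 lines: dep ebcmh rqfzf rej sst bwz uawz wjgwo mhh duzj mqblb dpgny scj bilhr ioon
Hunk 5: at line 11 remove [scj] add [qtrh,dfmcb,thl] -> 17 lines: dep ebcmh rqfzf rej sst bwz uawz wjgwo mhh duzj mqblb dpgny qtrh dfmcb thl bilhr ioon
Final line count: 17

Answer: 17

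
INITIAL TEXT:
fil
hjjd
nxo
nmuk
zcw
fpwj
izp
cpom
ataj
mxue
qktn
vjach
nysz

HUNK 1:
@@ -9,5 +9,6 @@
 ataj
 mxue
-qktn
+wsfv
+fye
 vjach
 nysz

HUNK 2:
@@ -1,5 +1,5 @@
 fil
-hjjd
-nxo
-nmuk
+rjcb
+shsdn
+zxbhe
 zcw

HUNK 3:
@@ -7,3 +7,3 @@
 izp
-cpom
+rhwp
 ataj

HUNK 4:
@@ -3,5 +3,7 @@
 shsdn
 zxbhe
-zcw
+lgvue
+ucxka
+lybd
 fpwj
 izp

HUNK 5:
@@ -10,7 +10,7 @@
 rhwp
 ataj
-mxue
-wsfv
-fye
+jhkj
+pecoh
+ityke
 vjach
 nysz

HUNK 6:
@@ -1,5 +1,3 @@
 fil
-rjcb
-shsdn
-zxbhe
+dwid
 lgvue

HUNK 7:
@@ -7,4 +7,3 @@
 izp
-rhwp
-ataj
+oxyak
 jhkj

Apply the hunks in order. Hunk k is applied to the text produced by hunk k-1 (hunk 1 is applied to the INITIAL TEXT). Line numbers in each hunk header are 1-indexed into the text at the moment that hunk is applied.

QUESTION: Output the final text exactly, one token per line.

Hunk 1: at line 9 remove [qktn] add [wsfv,fye] -> 14 lines: fil hjjd nxo nmuk zcw fpwj izp cpom ataj mxue wsfv fye vjach nysz
Hunk 2: at line 1 remove [hjjd,nxo,nmuk] add [rjcb,shsdn,zxbhe] -> 14 lines: fil rjcb shsdn zxbhe zcw fpwj izp cpom ataj mxue wsfv fye vjach nysz
Hunk 3: at line 7 remove [cpom] add [rhwp] -> 14 lines: fil rjcb shsdn zxbhe zcw fpwj izp rhwp ataj mxue wsfv fye vjach nysz
Hunk 4: at line 3 remove [zcw] add [lgvue,ucxka,lybd] -> 16 lines: fil rjcb shsdn zxbhe lgvue ucxka lybd fpwj izp rhwp ataj mxue wsfv fye vjach nysz
Hunk 5: at line 10 remove [mxue,wsfv,fye] add [jhkj,pecoh,ityke] -> 16 lines: fil rjcb shsdn zxbhe lgvue ucxka lybd fpwj izp rhwp ataj jhkj pecoh ityke vjach nysz
Hunk 6: at line 1 remove [rjcb,shsdn,zxbhe] add [dwid] -> 14 lines: fil dwid lgvue ucxka lybd fpwj izp rhwp ataj jhkj pecoh ityke vjach nysz
Hunk 7: at line 7 remove [rhwp,ataj] add [oxyak] -> 13 lines: fil dwid lgvue ucxka lybd fpwj izp oxyak jhkj pecoh ityke vjach nysz

Answer: fil
dwid
lgvue
ucxka
lybd
fpwj
izp
oxyak
jhkj
pecoh
ityke
vjach
nysz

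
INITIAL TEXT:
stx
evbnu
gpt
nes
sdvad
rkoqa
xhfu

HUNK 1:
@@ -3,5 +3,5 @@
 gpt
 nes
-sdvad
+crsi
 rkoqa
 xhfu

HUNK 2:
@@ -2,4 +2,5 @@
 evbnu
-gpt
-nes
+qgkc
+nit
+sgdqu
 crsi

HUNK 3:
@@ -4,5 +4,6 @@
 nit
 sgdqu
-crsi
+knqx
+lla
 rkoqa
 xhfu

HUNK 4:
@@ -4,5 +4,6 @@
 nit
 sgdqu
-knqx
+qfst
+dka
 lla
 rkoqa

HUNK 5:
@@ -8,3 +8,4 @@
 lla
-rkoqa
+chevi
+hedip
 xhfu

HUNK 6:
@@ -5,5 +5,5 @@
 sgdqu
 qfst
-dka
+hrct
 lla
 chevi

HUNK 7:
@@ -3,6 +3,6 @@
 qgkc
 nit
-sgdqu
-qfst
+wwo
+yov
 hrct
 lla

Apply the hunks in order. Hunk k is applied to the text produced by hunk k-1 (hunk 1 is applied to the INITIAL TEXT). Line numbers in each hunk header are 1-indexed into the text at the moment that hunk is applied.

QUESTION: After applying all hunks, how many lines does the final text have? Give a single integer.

Hunk 1: at line 3 remove [sdvad] add [crsi] -> 7 lines: stx evbnu gpt nes crsi rkoqa xhfu
Hunk 2: at line 2 remove [gpt,nes] add [qgkc,nit,sgdqu] -> 8 lines: stx evbnu qgkc nit sgdqu crsi rkoqa xhfu
Hunk 3: at line 4 remove [crsi] add [knqx,lla] -> 9 lines: stx evbnu qgkc nit sgdqu knqx lla rkoqa xhfu
Hunk 4: at line 4 remove [knqx] add [qfst,dka] -> 10 lines: stx evbnu qgkc nit sgdqu qfst dka lla rkoqa xhfu
Hunk 5: at line 8 remove [rkoqa] add [chevi,hedip] -> 11 lines: stx evbnu qgkc nit sgdqu qfst dka lla chevi hedip xhfu
Hunk 6: at line 5 remove [dka] add [hrct] -> 11 lines: stx evbnu qgkc nit sgdqu qfst hrct lla chevi hedip xhfu
Hunk 7: at line 3 remove [sgdqu,qfst] add [wwo,yov] -> 11 lines: stx evbnu qgkc nit wwo yov hrct lla chevi hedip xhfu
Final line count: 11

Answer: 11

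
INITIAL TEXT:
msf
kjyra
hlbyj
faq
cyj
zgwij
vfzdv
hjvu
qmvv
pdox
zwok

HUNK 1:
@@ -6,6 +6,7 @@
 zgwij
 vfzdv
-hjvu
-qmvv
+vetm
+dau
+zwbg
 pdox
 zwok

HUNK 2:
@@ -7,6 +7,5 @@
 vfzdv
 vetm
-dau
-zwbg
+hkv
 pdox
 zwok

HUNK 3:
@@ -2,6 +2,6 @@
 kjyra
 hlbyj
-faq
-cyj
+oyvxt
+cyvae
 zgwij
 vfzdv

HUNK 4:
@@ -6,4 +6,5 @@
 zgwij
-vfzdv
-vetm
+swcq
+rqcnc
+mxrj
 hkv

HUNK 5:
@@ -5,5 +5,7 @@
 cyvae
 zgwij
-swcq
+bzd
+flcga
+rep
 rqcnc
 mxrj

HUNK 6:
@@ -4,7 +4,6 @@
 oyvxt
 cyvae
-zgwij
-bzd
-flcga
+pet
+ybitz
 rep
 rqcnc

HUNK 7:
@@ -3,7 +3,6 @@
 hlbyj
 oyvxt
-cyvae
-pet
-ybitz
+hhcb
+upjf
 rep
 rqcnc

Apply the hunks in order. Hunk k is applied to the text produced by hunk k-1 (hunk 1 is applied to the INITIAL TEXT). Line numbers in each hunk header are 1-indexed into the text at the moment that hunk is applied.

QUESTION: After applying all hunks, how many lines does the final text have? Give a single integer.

Hunk 1: at line 6 remove [hjvu,qmvv] add [vetm,dau,zwbg] -> 12 lines: msf kjyra hlbyj faq cyj zgwij vfzdv vetm dau zwbg pdox zwok
Hunk 2: at line 7 remove [dau,zwbg] add [hkv] -> 11 lines: msf kjyra hlbyj faq cyj zgwij vfzdv vetm hkv pdox zwok
Hunk 3: at line 2 remove [faq,cyj] add [oyvxt,cyvae] -> 11 lines: msf kjyra hlbyj oyvxt cyvae zgwij vfzdv vetm hkv pdox zwok
Hunk 4: at line 6 remove [vfzdv,vetm] add [swcq,rqcnc,mxrj] -> 12 lines: msf kjyra hlbyj oyvxt cyvae zgwij swcq rqcnc mxrj hkv pdox zwok
Hunk 5: at line 5 remove [swcq] add [bzd,flcga,rep] -> 14 lines: msf kjyra hlbyj oyvxt cyvae zgwij bzd flcga rep rqcnc mxrj hkv pdox zwok
Hunk 6: at line 4 remove [zgwij,bzd,flcga] add [pet,ybitz] -> 13 lines: msf kjyra hlbyj oyvxt cyvae pet ybitz rep rqcnc mxrj hkv pdox zwok
Hunk 7: at line 3 remove [cyvae,pet,ybitz] add [hhcb,upjf] -> 12 lines: msf kjyra hlbyj oyvxt hhcb upjf rep rqcnc mxrj hkv pdox zwok
Final line count: 12

Answer: 12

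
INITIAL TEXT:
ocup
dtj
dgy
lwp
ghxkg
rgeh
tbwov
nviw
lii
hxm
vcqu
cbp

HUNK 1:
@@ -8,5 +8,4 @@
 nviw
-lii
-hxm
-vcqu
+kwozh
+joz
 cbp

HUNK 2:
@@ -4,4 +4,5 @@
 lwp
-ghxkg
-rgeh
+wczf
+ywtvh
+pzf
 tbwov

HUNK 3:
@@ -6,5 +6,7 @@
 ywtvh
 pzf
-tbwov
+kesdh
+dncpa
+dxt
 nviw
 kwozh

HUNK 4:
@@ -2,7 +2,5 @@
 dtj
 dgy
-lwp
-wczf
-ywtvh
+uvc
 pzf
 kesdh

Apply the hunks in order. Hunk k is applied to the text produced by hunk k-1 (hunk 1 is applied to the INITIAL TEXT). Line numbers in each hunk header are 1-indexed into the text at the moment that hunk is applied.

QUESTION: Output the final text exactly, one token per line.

Hunk 1: at line 8 remove [lii,hxm,vcqu] add [kwozh,joz] -> 11 lines: ocup dtj dgy lwp ghxkg rgeh tbwov nviw kwozh joz cbp
Hunk 2: at line 4 remove [ghxkg,rgeh] add [wczf,ywtvh,pzf] -> 12 lines: ocup dtj dgy lwp wczf ywtvh pzf tbwov nviw kwozh joz cbp
Hunk 3: at line 6 remove [tbwov] add [kesdh,dncpa,dxt] -> 14 lines: ocup dtj dgy lwp wczf ywtvh pzf kesdh dncpa dxt nviw kwozh joz cbp
Hunk 4: at line 2 remove [lwp,wczf,ywtvh] add [uvc] -> 12 lines: ocup dtj dgy uvc pzf kesdh dncpa dxt nviw kwozh joz cbp

Answer: ocup
dtj
dgy
uvc
pzf
kesdh
dncpa
dxt
nviw
kwozh
joz
cbp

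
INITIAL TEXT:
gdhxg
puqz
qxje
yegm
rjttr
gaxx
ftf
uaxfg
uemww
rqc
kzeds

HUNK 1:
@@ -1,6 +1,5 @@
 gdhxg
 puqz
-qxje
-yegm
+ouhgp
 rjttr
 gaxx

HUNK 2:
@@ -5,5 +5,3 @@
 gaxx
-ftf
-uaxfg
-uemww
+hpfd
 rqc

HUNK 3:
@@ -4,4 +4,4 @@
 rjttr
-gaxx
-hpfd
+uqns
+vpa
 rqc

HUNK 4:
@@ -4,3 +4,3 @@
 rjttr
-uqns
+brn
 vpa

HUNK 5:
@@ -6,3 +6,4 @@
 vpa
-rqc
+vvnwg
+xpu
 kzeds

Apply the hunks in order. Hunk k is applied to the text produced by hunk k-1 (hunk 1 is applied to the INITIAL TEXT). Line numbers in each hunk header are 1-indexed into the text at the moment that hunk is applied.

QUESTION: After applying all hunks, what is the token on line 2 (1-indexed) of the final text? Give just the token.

Answer: puqz

Derivation:
Hunk 1: at line 1 remove [qxje,yegm] add [ouhgp] -> 10 lines: gdhxg puqz ouhgp rjttr gaxx ftf uaxfg uemww rqc kzeds
Hunk 2: at line 5 remove [ftf,uaxfg,uemww] add [hpfd] -> 8 lines: gdhxg puqz ouhgp rjttr gaxx hpfd rqc kzeds
Hunk 3: at line 4 remove [gaxx,hpfd] add [uqns,vpa] -> 8 lines: gdhxg puqz ouhgp rjttr uqns vpa rqc kzeds
Hunk 4: at line 4 remove [uqns] add [brn] -> 8 lines: gdhxg puqz ouhgp rjttr brn vpa rqc kzeds
Hunk 5: at line 6 remove [rqc] add [vvnwg,xpu] -> 9 lines: gdhxg puqz ouhgp rjttr brn vpa vvnwg xpu kzeds
Final line 2: puqz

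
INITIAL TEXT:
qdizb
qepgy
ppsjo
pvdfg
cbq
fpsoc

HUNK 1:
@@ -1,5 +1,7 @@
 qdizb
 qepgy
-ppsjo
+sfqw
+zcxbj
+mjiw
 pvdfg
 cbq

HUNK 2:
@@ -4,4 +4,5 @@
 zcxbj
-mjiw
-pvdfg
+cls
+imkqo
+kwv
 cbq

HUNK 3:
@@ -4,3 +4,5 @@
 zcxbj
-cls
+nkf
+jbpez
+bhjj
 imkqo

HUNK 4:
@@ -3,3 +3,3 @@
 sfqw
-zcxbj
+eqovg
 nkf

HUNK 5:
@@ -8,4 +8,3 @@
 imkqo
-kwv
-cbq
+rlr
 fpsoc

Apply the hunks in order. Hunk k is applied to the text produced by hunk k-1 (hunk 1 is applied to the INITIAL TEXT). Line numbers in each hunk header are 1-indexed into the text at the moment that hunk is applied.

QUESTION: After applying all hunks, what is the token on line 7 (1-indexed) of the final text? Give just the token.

Hunk 1: at line 1 remove [ppsjo] add [sfqw,zcxbj,mjiw] -> 8 lines: qdizb qepgy sfqw zcxbj mjiw pvdfg cbq fpsoc
Hunk 2: at line 4 remove [mjiw,pvdfg] add [cls,imkqo,kwv] -> 9 lines: qdizb qepgy sfqw zcxbj cls imkqo kwv cbq fpsoc
Hunk 3: at line 4 remove [cls] add [nkf,jbpez,bhjj] -> 11 lines: qdizb qepgy sfqw zcxbj nkf jbpez bhjj imkqo kwv cbq fpsoc
Hunk 4: at line 3 remove [zcxbj] add [eqovg] -> 11 lines: qdizb qepgy sfqw eqovg nkf jbpez bhjj imkqo kwv cbq fpsoc
Hunk 5: at line 8 remove [kwv,cbq] add [rlr] -> 10 lines: qdizb qepgy sfqw eqovg nkf jbpez bhjj imkqo rlr fpsoc
Final line 7: bhjj

Answer: bhjj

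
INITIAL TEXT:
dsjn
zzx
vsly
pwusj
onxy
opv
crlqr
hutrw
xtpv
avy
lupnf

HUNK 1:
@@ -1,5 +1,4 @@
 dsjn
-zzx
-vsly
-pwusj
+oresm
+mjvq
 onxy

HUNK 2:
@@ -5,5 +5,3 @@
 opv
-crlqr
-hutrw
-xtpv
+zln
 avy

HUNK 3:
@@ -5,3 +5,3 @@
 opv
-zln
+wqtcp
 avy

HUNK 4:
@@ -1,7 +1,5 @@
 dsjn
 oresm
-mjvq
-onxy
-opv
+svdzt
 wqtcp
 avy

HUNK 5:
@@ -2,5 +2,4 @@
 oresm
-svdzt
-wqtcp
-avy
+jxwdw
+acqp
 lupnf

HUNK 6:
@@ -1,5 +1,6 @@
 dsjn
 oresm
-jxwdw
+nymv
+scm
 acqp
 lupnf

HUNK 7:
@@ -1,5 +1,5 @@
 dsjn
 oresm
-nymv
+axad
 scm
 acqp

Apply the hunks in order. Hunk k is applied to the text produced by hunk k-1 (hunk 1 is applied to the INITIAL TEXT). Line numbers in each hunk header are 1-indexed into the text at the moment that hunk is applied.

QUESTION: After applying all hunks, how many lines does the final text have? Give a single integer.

Answer: 6

Derivation:
Hunk 1: at line 1 remove [zzx,vsly,pwusj] add [oresm,mjvq] -> 10 lines: dsjn oresm mjvq onxy opv crlqr hutrw xtpv avy lupnf
Hunk 2: at line 5 remove [crlqr,hutrw,xtpv] add [zln] -> 8 lines: dsjn oresm mjvq onxy opv zln avy lupnf
Hunk 3: at line 5 remove [zln] add [wqtcp] -> 8 lines: dsjn oresm mjvq onxy opv wqtcp avy lupnf
Hunk 4: at line 1 remove [mjvq,onxy,opv] add [svdzt] -> 6 lines: dsjn oresm svdzt wqtcp avy lupnf
Hunk 5: at line 2 remove [svdzt,wqtcp,avy] add [jxwdw,acqp] -> 5 lines: dsjn oresm jxwdw acqp lupnf
Hunk 6: at line 1 remove [jxwdw] add [nymv,scm] -> 6 lines: dsjn oresm nymv scm acqp lupnf
Hunk 7: at line 1 remove [nymv] add [axad] -> 6 lines: dsjn oresm axad scm acqp lupnf
Final line count: 6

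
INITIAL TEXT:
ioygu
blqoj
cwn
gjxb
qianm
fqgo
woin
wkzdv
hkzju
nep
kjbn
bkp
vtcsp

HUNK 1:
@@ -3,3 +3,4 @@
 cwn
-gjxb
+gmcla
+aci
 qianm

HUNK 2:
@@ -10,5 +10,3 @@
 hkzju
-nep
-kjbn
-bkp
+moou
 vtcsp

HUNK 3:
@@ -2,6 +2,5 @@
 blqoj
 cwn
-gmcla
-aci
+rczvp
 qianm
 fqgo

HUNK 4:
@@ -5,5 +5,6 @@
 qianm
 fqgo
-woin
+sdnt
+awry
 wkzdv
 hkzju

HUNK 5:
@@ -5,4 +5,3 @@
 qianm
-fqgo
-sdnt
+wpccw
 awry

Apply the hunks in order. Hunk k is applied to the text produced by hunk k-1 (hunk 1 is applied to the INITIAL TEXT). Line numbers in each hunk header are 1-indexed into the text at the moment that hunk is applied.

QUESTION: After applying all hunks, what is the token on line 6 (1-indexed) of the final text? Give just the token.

Answer: wpccw

Derivation:
Hunk 1: at line 3 remove [gjxb] add [gmcla,aci] -> 14 lines: ioygu blqoj cwn gmcla aci qianm fqgo woin wkzdv hkzju nep kjbn bkp vtcsp
Hunk 2: at line 10 remove [nep,kjbn,bkp] add [moou] -> 12 lines: ioygu blqoj cwn gmcla aci qianm fqgo woin wkzdv hkzju moou vtcsp
Hunk 3: at line 2 remove [gmcla,aci] add [rczvp] -> 11 lines: ioygu blqoj cwn rczvp qianm fqgo woin wkzdv hkzju moou vtcsp
Hunk 4: at line 5 remove [woin] add [sdnt,awry] -> 12 lines: ioygu blqoj cwn rczvp qianm fqgo sdnt awry wkzdv hkzju moou vtcsp
Hunk 5: at line 5 remove [fqgo,sdnt] add [wpccw] -> 11 lines: ioygu blqoj cwn rczvp qianm wpccw awry wkzdv hkzju moou vtcsp
Final line 6: wpccw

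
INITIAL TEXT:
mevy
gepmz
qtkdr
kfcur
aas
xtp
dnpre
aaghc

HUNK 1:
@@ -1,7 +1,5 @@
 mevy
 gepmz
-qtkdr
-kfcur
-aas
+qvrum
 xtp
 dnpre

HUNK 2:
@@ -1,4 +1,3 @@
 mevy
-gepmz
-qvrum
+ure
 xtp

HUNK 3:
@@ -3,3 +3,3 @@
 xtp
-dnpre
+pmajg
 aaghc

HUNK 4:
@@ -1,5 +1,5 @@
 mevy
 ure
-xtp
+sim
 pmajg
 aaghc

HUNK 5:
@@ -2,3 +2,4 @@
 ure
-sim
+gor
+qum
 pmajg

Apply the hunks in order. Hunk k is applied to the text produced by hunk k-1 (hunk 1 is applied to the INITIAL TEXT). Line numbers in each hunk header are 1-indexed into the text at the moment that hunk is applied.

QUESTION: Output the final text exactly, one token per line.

Answer: mevy
ure
gor
qum
pmajg
aaghc

Derivation:
Hunk 1: at line 1 remove [qtkdr,kfcur,aas] add [qvrum] -> 6 lines: mevy gepmz qvrum xtp dnpre aaghc
Hunk 2: at line 1 remove [gepmz,qvrum] add [ure] -> 5 lines: mevy ure xtp dnpre aaghc
Hunk 3: at line 3 remove [dnpre] add [pmajg] -> 5 lines: mevy ure xtp pmajg aaghc
Hunk 4: at line 1 remove [xtp] add [sim] -> 5 lines: mevy ure sim pmajg aaghc
Hunk 5: at line 2 remove [sim] add [gor,qum] -> 6 lines: mevy ure gor qum pmajg aaghc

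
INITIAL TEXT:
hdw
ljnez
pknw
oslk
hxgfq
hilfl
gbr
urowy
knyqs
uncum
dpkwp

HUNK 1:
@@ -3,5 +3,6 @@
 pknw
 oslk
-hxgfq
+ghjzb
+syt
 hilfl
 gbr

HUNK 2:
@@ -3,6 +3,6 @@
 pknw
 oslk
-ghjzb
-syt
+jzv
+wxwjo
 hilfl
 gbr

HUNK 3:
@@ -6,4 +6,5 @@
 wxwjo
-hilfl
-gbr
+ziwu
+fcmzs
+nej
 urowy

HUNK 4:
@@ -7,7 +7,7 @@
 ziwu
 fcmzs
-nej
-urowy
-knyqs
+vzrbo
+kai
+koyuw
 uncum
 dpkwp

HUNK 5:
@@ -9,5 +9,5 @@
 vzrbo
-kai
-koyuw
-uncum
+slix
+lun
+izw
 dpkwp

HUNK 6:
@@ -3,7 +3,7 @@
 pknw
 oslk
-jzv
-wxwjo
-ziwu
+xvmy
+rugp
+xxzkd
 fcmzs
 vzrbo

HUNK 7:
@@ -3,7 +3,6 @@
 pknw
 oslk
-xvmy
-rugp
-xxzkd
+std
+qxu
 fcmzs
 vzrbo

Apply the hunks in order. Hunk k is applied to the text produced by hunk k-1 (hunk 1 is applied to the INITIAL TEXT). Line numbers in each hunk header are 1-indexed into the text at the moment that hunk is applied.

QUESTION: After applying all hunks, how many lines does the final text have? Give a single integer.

Answer: 12

Derivation:
Hunk 1: at line 3 remove [hxgfq] add [ghjzb,syt] -> 12 lines: hdw ljnez pknw oslk ghjzb syt hilfl gbr urowy knyqs uncum dpkwp
Hunk 2: at line 3 remove [ghjzb,syt] add [jzv,wxwjo] -> 12 lines: hdw ljnez pknw oslk jzv wxwjo hilfl gbr urowy knyqs uncum dpkwp
Hunk 3: at line 6 remove [hilfl,gbr] add [ziwu,fcmzs,nej] -> 13 lines: hdw ljnez pknw oslk jzv wxwjo ziwu fcmzs nej urowy knyqs uncum dpkwp
Hunk 4: at line 7 remove [nej,urowy,knyqs] add [vzrbo,kai,koyuw] -> 13 lines: hdw ljnez pknw oslk jzv wxwjo ziwu fcmzs vzrbo kai koyuw uncum dpkwp
Hunk 5: at line 9 remove [kai,koyuw,uncum] add [slix,lun,izw] -> 13 lines: hdw ljnez pknw oslk jzv wxwjo ziwu fcmzs vzrbo slix lun izw dpkwp
Hunk 6: at line 3 remove [jzv,wxwjo,ziwu] add [xvmy,rugp,xxzkd] -> 13 lines: hdw ljnez pknw oslk xvmy rugp xxzkd fcmzs vzrbo slix lun izw dpkwp
Hunk 7: at line 3 remove [xvmy,rugp,xxzkd] add [std,qxu] -> 12 lines: hdw ljnez pknw oslk std qxu fcmzs vzrbo slix lun izw dpkwp
Final line count: 12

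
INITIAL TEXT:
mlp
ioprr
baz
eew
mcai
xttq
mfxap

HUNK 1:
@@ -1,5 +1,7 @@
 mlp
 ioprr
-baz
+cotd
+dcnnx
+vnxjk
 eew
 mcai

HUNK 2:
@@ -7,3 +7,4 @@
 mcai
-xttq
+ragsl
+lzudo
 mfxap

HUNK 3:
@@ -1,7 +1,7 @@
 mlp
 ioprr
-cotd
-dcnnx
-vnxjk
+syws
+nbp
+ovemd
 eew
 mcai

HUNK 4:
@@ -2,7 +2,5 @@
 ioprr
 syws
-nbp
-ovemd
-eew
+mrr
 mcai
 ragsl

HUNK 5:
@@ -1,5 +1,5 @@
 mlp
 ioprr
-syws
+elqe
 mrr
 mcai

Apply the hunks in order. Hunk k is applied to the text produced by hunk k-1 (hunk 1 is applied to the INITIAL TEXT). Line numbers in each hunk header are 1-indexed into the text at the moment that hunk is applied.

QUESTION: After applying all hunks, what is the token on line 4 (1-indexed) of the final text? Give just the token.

Answer: mrr

Derivation:
Hunk 1: at line 1 remove [baz] add [cotd,dcnnx,vnxjk] -> 9 lines: mlp ioprr cotd dcnnx vnxjk eew mcai xttq mfxap
Hunk 2: at line 7 remove [xttq] add [ragsl,lzudo] -> 10 lines: mlp ioprr cotd dcnnx vnxjk eew mcai ragsl lzudo mfxap
Hunk 3: at line 1 remove [cotd,dcnnx,vnxjk] add [syws,nbp,ovemd] -> 10 lines: mlp ioprr syws nbp ovemd eew mcai ragsl lzudo mfxap
Hunk 4: at line 2 remove [nbp,ovemd,eew] add [mrr] -> 8 lines: mlp ioprr syws mrr mcai ragsl lzudo mfxap
Hunk 5: at line 1 remove [syws] add [elqe] -> 8 lines: mlp ioprr elqe mrr mcai ragsl lzudo mfxap
Final line 4: mrr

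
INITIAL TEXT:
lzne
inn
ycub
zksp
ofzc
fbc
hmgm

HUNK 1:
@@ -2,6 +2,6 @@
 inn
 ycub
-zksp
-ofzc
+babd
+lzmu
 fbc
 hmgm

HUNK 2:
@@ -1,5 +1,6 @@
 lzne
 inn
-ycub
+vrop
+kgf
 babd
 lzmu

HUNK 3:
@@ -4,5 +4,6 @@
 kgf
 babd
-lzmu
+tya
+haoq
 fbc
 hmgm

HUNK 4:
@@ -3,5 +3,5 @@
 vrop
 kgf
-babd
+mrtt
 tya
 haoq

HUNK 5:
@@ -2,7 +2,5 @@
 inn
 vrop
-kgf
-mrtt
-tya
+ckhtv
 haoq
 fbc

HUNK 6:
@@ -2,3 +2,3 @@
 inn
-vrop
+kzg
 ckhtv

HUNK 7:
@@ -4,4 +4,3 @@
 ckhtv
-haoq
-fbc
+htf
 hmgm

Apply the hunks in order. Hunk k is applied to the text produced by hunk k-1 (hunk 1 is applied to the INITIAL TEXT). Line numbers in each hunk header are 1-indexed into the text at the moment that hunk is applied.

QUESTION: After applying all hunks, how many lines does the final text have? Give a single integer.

Answer: 6

Derivation:
Hunk 1: at line 2 remove [zksp,ofzc] add [babd,lzmu] -> 7 lines: lzne inn ycub babd lzmu fbc hmgm
Hunk 2: at line 1 remove [ycub] add [vrop,kgf] -> 8 lines: lzne inn vrop kgf babd lzmu fbc hmgm
Hunk 3: at line 4 remove [lzmu] add [tya,haoq] -> 9 lines: lzne inn vrop kgf babd tya haoq fbc hmgm
Hunk 4: at line 3 remove [babd] add [mrtt] -> 9 lines: lzne inn vrop kgf mrtt tya haoq fbc hmgm
Hunk 5: at line 2 remove [kgf,mrtt,tya] add [ckhtv] -> 7 lines: lzne inn vrop ckhtv haoq fbc hmgm
Hunk 6: at line 2 remove [vrop] add [kzg] -> 7 lines: lzne inn kzg ckhtv haoq fbc hmgm
Hunk 7: at line 4 remove [haoq,fbc] add [htf] -> 6 lines: lzne inn kzg ckhtv htf hmgm
Final line count: 6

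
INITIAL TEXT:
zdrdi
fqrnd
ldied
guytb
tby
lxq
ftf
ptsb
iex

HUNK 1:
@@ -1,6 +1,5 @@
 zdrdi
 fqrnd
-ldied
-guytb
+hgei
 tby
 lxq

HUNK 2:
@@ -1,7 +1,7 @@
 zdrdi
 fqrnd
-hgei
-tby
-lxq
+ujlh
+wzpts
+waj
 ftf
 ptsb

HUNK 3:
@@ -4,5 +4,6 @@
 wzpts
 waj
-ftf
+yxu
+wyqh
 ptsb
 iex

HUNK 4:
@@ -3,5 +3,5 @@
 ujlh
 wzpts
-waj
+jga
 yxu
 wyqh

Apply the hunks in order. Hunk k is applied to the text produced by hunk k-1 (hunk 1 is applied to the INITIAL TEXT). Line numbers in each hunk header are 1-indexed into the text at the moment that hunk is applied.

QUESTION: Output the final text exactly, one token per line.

Answer: zdrdi
fqrnd
ujlh
wzpts
jga
yxu
wyqh
ptsb
iex

Derivation:
Hunk 1: at line 1 remove [ldied,guytb] add [hgei] -> 8 lines: zdrdi fqrnd hgei tby lxq ftf ptsb iex
Hunk 2: at line 1 remove [hgei,tby,lxq] add [ujlh,wzpts,waj] -> 8 lines: zdrdi fqrnd ujlh wzpts waj ftf ptsb iex
Hunk 3: at line 4 remove [ftf] add [yxu,wyqh] -> 9 lines: zdrdi fqrnd ujlh wzpts waj yxu wyqh ptsb iex
Hunk 4: at line 3 remove [waj] add [jga] -> 9 lines: zdrdi fqrnd ujlh wzpts jga yxu wyqh ptsb iex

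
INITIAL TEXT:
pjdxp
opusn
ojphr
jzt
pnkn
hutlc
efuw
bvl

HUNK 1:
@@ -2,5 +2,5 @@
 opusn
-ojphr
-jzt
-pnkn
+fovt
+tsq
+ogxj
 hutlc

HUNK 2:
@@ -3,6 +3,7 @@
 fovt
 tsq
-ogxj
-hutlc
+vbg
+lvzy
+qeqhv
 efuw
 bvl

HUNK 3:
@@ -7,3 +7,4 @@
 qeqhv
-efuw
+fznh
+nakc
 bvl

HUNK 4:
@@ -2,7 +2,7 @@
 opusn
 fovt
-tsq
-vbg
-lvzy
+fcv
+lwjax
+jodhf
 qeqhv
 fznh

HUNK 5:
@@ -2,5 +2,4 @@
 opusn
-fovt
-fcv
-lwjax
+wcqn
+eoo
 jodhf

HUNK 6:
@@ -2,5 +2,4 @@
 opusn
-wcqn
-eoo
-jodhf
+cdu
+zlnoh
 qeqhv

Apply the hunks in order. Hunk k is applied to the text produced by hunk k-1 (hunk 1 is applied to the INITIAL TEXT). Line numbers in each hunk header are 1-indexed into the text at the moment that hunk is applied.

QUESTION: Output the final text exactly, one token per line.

Hunk 1: at line 2 remove [ojphr,jzt,pnkn] add [fovt,tsq,ogxj] -> 8 lines: pjdxp opusn fovt tsq ogxj hutlc efuw bvl
Hunk 2: at line 3 remove [ogxj,hutlc] add [vbg,lvzy,qeqhv] -> 9 lines: pjdxp opusn fovt tsq vbg lvzy qeqhv efuw bvl
Hunk 3: at line 7 remove [efuw] add [fznh,nakc] -> 10 lines: pjdxp opusn fovt tsq vbg lvzy qeqhv fznh nakc bvl
Hunk 4: at line 2 remove [tsq,vbg,lvzy] add [fcv,lwjax,jodhf] -> 10 lines: pjdxp opusn fovt fcv lwjax jodhf qeqhv fznh nakc bvl
Hunk 5: at line 2 remove [fovt,fcv,lwjax] add [wcqn,eoo] -> 9 lines: pjdxp opusn wcqn eoo jodhf qeqhv fznh nakc bvl
Hunk 6: at line 2 remove [wcqn,eoo,jodhf] add [cdu,zlnoh] -> 8 lines: pjdxp opusn cdu zlnoh qeqhv fznh nakc bvl

Answer: pjdxp
opusn
cdu
zlnoh
qeqhv
fznh
nakc
bvl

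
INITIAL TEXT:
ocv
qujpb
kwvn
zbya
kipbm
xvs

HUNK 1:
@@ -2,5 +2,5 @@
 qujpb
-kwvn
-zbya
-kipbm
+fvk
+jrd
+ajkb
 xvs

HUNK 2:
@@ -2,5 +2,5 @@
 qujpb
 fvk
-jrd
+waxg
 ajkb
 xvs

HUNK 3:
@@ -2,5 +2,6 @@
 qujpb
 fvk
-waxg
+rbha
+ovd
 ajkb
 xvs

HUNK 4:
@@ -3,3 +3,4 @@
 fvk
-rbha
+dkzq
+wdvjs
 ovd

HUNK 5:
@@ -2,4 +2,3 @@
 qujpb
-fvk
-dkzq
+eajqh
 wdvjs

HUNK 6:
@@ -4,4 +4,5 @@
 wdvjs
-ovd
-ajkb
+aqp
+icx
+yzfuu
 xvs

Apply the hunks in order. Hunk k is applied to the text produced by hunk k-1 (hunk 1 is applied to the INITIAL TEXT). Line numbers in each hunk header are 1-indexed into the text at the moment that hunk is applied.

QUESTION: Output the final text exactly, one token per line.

Answer: ocv
qujpb
eajqh
wdvjs
aqp
icx
yzfuu
xvs

Derivation:
Hunk 1: at line 2 remove [kwvn,zbya,kipbm] add [fvk,jrd,ajkb] -> 6 lines: ocv qujpb fvk jrd ajkb xvs
Hunk 2: at line 2 remove [jrd] add [waxg] -> 6 lines: ocv qujpb fvk waxg ajkb xvs
Hunk 3: at line 2 remove [waxg] add [rbha,ovd] -> 7 lines: ocv qujpb fvk rbha ovd ajkb xvs
Hunk 4: at line 3 remove [rbha] add [dkzq,wdvjs] -> 8 lines: ocv qujpb fvk dkzq wdvjs ovd ajkb xvs
Hunk 5: at line 2 remove [fvk,dkzq] add [eajqh] -> 7 lines: ocv qujpb eajqh wdvjs ovd ajkb xvs
Hunk 6: at line 4 remove [ovd,ajkb] add [aqp,icx,yzfuu] -> 8 lines: ocv qujpb eajqh wdvjs aqp icx yzfuu xvs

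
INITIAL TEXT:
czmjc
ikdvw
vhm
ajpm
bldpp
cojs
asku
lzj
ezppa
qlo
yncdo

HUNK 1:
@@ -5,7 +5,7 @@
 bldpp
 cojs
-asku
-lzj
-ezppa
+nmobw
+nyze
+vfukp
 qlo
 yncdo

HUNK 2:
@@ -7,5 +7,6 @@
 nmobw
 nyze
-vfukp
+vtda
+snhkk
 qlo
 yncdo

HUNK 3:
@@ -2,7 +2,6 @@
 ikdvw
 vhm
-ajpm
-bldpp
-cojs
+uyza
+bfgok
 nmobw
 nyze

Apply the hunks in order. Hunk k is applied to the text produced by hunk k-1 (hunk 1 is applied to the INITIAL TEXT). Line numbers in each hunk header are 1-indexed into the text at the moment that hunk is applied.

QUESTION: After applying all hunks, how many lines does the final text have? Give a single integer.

Answer: 11

Derivation:
Hunk 1: at line 5 remove [asku,lzj,ezppa] add [nmobw,nyze,vfukp] -> 11 lines: czmjc ikdvw vhm ajpm bldpp cojs nmobw nyze vfukp qlo yncdo
Hunk 2: at line 7 remove [vfukp] add [vtda,snhkk] -> 12 lines: czmjc ikdvw vhm ajpm bldpp cojs nmobw nyze vtda snhkk qlo yncdo
Hunk 3: at line 2 remove [ajpm,bldpp,cojs] add [uyza,bfgok] -> 11 lines: czmjc ikdvw vhm uyza bfgok nmobw nyze vtda snhkk qlo yncdo
Final line count: 11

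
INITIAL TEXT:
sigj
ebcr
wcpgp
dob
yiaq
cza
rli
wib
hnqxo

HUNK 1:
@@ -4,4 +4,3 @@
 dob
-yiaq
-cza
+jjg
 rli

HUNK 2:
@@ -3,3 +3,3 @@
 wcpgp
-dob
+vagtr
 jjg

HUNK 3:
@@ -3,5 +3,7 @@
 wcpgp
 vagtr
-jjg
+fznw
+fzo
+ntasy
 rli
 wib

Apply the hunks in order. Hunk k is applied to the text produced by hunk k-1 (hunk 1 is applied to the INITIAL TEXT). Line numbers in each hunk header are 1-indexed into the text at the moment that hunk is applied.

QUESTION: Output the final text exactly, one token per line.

Answer: sigj
ebcr
wcpgp
vagtr
fznw
fzo
ntasy
rli
wib
hnqxo

Derivation:
Hunk 1: at line 4 remove [yiaq,cza] add [jjg] -> 8 lines: sigj ebcr wcpgp dob jjg rli wib hnqxo
Hunk 2: at line 3 remove [dob] add [vagtr] -> 8 lines: sigj ebcr wcpgp vagtr jjg rli wib hnqxo
Hunk 3: at line 3 remove [jjg] add [fznw,fzo,ntasy] -> 10 lines: sigj ebcr wcpgp vagtr fznw fzo ntasy rli wib hnqxo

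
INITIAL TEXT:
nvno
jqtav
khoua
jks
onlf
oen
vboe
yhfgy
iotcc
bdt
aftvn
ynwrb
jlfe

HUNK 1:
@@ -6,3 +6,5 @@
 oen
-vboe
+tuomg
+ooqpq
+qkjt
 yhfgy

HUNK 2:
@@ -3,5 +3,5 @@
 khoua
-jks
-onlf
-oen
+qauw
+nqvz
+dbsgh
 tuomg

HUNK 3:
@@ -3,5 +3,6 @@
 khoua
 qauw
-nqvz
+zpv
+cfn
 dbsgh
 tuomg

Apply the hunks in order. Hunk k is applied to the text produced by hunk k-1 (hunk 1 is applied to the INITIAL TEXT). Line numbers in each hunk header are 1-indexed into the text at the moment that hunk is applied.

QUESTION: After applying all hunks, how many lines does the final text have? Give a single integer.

Hunk 1: at line 6 remove [vboe] add [tuomg,ooqpq,qkjt] -> 15 lines: nvno jqtav khoua jks onlf oen tuomg ooqpq qkjt yhfgy iotcc bdt aftvn ynwrb jlfe
Hunk 2: at line 3 remove [jks,onlf,oen] add [qauw,nqvz,dbsgh] -> 15 lines: nvno jqtav khoua qauw nqvz dbsgh tuomg ooqpq qkjt yhfgy iotcc bdt aftvn ynwrb jlfe
Hunk 3: at line 3 remove [nqvz] add [zpv,cfn] -> 16 lines: nvno jqtav khoua qauw zpv cfn dbsgh tuomg ooqpq qkjt yhfgy iotcc bdt aftvn ynwrb jlfe
Final line count: 16

Answer: 16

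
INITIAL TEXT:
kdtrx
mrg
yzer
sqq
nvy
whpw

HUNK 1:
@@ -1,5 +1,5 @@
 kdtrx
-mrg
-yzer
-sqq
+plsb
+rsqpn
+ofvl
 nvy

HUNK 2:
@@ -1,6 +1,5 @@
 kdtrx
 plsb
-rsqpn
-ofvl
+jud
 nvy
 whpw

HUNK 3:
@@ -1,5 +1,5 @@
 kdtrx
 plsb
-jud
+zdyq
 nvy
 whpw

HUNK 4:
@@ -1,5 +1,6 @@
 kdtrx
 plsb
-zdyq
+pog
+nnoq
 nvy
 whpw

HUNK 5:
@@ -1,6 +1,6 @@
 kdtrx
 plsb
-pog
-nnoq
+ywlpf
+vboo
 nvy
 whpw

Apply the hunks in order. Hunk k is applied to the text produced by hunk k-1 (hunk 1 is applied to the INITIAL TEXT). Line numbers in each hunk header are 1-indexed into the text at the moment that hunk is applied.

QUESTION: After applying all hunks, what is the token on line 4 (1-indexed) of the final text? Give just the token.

Hunk 1: at line 1 remove [mrg,yzer,sqq] add [plsb,rsqpn,ofvl] -> 6 lines: kdtrx plsb rsqpn ofvl nvy whpw
Hunk 2: at line 1 remove [rsqpn,ofvl] add [jud] -> 5 lines: kdtrx plsb jud nvy whpw
Hunk 3: at line 1 remove [jud] add [zdyq] -> 5 lines: kdtrx plsb zdyq nvy whpw
Hunk 4: at line 1 remove [zdyq] add [pog,nnoq] -> 6 lines: kdtrx plsb pog nnoq nvy whpw
Hunk 5: at line 1 remove [pog,nnoq] add [ywlpf,vboo] -> 6 lines: kdtrx plsb ywlpf vboo nvy whpw
Final line 4: vboo

Answer: vboo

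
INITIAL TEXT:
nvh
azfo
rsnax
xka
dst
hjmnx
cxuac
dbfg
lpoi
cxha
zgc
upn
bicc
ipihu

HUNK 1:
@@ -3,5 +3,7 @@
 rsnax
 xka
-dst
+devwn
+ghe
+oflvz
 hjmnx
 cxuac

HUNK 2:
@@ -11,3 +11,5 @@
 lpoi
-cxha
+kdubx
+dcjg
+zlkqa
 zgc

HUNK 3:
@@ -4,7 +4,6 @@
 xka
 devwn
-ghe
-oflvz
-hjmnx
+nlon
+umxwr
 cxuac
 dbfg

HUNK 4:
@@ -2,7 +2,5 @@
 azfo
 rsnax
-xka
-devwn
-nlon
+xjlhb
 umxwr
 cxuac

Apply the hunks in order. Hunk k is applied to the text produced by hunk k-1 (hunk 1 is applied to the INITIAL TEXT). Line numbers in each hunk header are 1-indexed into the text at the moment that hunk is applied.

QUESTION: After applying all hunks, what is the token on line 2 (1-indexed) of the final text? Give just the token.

Answer: azfo

Derivation:
Hunk 1: at line 3 remove [dst] add [devwn,ghe,oflvz] -> 16 lines: nvh azfo rsnax xka devwn ghe oflvz hjmnx cxuac dbfg lpoi cxha zgc upn bicc ipihu
Hunk 2: at line 11 remove [cxha] add [kdubx,dcjg,zlkqa] -> 18 lines: nvh azfo rsnax xka devwn ghe oflvz hjmnx cxuac dbfg lpoi kdubx dcjg zlkqa zgc upn bicc ipihu
Hunk 3: at line 4 remove [ghe,oflvz,hjmnx] add [nlon,umxwr] -> 17 lines: nvh azfo rsnax xka devwn nlon umxwr cxuac dbfg lpoi kdubx dcjg zlkqa zgc upn bicc ipihu
Hunk 4: at line 2 remove [xka,devwn,nlon] add [xjlhb] -> 15 lines: nvh azfo rsnax xjlhb umxwr cxuac dbfg lpoi kdubx dcjg zlkqa zgc upn bicc ipihu
Final line 2: azfo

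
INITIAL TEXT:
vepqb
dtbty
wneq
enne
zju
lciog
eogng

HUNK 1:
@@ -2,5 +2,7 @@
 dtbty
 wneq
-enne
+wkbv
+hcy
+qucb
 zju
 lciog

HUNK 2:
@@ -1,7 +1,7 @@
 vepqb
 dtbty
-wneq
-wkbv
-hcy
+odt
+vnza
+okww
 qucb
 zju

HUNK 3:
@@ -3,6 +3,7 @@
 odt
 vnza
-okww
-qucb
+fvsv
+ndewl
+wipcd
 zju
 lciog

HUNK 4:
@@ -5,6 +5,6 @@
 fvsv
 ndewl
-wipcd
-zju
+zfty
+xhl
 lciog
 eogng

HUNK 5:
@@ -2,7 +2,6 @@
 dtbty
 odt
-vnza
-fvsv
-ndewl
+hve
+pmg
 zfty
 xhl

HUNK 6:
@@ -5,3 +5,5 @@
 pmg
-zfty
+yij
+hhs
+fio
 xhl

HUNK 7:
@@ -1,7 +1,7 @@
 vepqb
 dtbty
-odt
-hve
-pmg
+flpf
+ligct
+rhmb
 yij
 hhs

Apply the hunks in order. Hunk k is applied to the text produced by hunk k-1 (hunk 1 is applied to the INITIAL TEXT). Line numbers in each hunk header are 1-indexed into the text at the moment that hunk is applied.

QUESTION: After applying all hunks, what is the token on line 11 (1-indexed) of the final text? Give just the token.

Hunk 1: at line 2 remove [enne] add [wkbv,hcy,qucb] -> 9 lines: vepqb dtbty wneq wkbv hcy qucb zju lciog eogng
Hunk 2: at line 1 remove [wneq,wkbv,hcy] add [odt,vnza,okww] -> 9 lines: vepqb dtbty odt vnza okww qucb zju lciog eogng
Hunk 3: at line 3 remove [okww,qucb] add [fvsv,ndewl,wipcd] -> 10 lines: vepqb dtbty odt vnza fvsv ndewl wipcd zju lciog eogng
Hunk 4: at line 5 remove [wipcd,zju] add [zfty,xhl] -> 10 lines: vepqb dtbty odt vnza fvsv ndewl zfty xhl lciog eogng
Hunk 5: at line 2 remove [vnza,fvsv,ndewl] add [hve,pmg] -> 9 lines: vepqb dtbty odt hve pmg zfty xhl lciog eogng
Hunk 6: at line 5 remove [zfty] add [yij,hhs,fio] -> 11 lines: vepqb dtbty odt hve pmg yij hhs fio xhl lciog eogng
Hunk 7: at line 1 remove [odt,hve,pmg] add [flpf,ligct,rhmb] -> 11 lines: vepqb dtbty flpf ligct rhmb yij hhs fio xhl lciog eogng
Final line 11: eogng

Answer: eogng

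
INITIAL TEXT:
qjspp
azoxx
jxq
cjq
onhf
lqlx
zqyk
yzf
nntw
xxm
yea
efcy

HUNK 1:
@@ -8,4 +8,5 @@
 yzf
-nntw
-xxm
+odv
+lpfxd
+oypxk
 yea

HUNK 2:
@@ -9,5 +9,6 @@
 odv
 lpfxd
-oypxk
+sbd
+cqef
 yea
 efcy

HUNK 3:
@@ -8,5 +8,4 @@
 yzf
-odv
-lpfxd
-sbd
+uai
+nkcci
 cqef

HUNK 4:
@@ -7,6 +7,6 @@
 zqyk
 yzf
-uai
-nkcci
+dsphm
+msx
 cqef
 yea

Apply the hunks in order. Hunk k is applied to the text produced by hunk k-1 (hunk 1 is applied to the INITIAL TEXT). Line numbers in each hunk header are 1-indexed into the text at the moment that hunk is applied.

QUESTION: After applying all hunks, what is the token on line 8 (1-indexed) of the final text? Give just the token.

Hunk 1: at line 8 remove [nntw,xxm] add [odv,lpfxd,oypxk] -> 13 lines: qjspp azoxx jxq cjq onhf lqlx zqyk yzf odv lpfxd oypxk yea efcy
Hunk 2: at line 9 remove [oypxk] add [sbd,cqef] -> 14 lines: qjspp azoxx jxq cjq onhf lqlx zqyk yzf odv lpfxd sbd cqef yea efcy
Hunk 3: at line 8 remove [odv,lpfxd,sbd] add [uai,nkcci] -> 13 lines: qjspp azoxx jxq cjq onhf lqlx zqyk yzf uai nkcci cqef yea efcy
Hunk 4: at line 7 remove [uai,nkcci] add [dsphm,msx] -> 13 lines: qjspp azoxx jxq cjq onhf lqlx zqyk yzf dsphm msx cqef yea efcy
Final line 8: yzf

Answer: yzf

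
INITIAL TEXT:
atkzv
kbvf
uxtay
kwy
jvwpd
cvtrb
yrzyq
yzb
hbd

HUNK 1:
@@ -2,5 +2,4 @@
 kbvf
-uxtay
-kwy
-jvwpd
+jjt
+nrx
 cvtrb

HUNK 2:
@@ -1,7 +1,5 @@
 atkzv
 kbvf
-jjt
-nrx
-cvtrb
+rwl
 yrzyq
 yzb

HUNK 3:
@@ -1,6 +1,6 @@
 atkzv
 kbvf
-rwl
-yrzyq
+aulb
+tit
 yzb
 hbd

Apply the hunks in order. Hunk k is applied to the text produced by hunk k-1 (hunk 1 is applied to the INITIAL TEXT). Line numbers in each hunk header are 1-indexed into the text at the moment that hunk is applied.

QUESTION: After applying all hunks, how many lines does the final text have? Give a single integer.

Hunk 1: at line 2 remove [uxtay,kwy,jvwpd] add [jjt,nrx] -> 8 lines: atkzv kbvf jjt nrx cvtrb yrzyq yzb hbd
Hunk 2: at line 1 remove [jjt,nrx,cvtrb] add [rwl] -> 6 lines: atkzv kbvf rwl yrzyq yzb hbd
Hunk 3: at line 1 remove [rwl,yrzyq] add [aulb,tit] -> 6 lines: atkzv kbvf aulb tit yzb hbd
Final line count: 6

Answer: 6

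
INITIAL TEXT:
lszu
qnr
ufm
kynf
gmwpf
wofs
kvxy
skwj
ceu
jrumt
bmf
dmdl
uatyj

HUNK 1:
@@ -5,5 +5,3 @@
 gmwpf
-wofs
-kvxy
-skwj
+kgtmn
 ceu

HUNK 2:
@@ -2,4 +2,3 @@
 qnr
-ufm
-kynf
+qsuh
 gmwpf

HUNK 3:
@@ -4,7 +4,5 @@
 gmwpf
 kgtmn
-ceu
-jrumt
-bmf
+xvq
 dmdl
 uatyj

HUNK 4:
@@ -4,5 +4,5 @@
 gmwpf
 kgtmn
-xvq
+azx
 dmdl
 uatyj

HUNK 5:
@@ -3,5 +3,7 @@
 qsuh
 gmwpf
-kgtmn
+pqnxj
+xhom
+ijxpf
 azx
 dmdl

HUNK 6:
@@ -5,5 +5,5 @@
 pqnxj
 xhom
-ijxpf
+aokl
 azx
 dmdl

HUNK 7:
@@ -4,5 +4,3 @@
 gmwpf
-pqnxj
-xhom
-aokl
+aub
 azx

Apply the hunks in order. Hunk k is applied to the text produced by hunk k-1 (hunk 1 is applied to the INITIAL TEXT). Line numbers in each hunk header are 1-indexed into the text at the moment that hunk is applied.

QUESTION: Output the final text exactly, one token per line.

Answer: lszu
qnr
qsuh
gmwpf
aub
azx
dmdl
uatyj

Derivation:
Hunk 1: at line 5 remove [wofs,kvxy,skwj] add [kgtmn] -> 11 lines: lszu qnr ufm kynf gmwpf kgtmn ceu jrumt bmf dmdl uatyj
Hunk 2: at line 2 remove [ufm,kynf] add [qsuh] -> 10 lines: lszu qnr qsuh gmwpf kgtmn ceu jrumt bmf dmdl uatyj
Hunk 3: at line 4 remove [ceu,jrumt,bmf] add [xvq] -> 8 lines: lszu qnr qsuh gmwpf kgtmn xvq dmdl uatyj
Hunk 4: at line 4 remove [xvq] add [azx] -> 8 lines: lszu qnr qsuh gmwpf kgtmn azx dmdl uatyj
Hunk 5: at line 3 remove [kgtmn] add [pqnxj,xhom,ijxpf] -> 10 lines: lszu qnr qsuh gmwpf pqnxj xhom ijxpf azx dmdl uatyj
Hunk 6: at line 5 remove [ijxpf] add [aokl] -> 10 lines: lszu qnr qsuh gmwpf pqnxj xhom aokl azx dmdl uatyj
Hunk 7: at line 4 remove [pqnxj,xhom,aokl] add [aub] -> 8 lines: lszu qnr qsuh gmwpf aub azx dmdl uatyj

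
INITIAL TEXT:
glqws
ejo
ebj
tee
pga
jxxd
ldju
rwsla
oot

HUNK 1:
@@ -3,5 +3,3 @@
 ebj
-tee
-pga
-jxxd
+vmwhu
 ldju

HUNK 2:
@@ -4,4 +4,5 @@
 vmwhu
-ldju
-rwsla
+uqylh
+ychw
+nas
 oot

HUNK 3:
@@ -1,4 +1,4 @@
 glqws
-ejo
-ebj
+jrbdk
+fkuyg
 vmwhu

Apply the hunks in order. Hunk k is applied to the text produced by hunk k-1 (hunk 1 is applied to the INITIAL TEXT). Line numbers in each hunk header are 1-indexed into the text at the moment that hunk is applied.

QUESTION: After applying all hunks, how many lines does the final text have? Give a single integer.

Hunk 1: at line 3 remove [tee,pga,jxxd] add [vmwhu] -> 7 lines: glqws ejo ebj vmwhu ldju rwsla oot
Hunk 2: at line 4 remove [ldju,rwsla] add [uqylh,ychw,nas] -> 8 lines: glqws ejo ebj vmwhu uqylh ychw nas oot
Hunk 3: at line 1 remove [ejo,ebj] add [jrbdk,fkuyg] -> 8 lines: glqws jrbdk fkuyg vmwhu uqylh ychw nas oot
Final line count: 8

Answer: 8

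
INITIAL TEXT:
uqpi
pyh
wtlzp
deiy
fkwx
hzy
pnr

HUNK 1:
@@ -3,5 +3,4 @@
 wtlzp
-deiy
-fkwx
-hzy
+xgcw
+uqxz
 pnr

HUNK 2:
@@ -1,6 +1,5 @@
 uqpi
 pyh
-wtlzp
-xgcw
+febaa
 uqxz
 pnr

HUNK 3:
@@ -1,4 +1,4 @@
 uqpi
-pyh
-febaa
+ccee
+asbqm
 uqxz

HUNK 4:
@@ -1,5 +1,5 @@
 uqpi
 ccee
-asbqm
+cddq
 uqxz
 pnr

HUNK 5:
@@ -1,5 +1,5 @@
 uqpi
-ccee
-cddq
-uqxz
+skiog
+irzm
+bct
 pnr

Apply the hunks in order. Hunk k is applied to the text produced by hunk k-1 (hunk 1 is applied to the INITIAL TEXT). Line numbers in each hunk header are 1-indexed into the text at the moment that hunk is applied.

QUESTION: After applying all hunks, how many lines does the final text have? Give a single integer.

Hunk 1: at line 3 remove [deiy,fkwx,hzy] add [xgcw,uqxz] -> 6 lines: uqpi pyh wtlzp xgcw uqxz pnr
Hunk 2: at line 1 remove [wtlzp,xgcw] add [febaa] -> 5 lines: uqpi pyh febaa uqxz pnr
Hunk 3: at line 1 remove [pyh,febaa] add [ccee,asbqm] -> 5 lines: uqpi ccee asbqm uqxz pnr
Hunk 4: at line 1 remove [asbqm] add [cddq] -> 5 lines: uqpi ccee cddq uqxz pnr
Hunk 5: at line 1 remove [ccee,cddq,uqxz] add [skiog,irzm,bct] -> 5 lines: uqpi skiog irzm bct pnr
Final line count: 5

Answer: 5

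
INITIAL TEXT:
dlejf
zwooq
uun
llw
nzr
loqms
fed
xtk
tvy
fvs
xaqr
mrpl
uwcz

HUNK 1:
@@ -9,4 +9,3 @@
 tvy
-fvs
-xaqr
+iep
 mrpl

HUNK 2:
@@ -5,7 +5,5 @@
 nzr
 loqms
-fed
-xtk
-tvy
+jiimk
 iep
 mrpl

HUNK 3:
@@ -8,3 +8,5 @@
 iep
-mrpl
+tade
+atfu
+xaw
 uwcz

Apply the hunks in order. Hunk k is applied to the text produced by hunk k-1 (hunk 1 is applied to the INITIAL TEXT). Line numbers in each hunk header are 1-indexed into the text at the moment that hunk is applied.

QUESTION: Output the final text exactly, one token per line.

Hunk 1: at line 9 remove [fvs,xaqr] add [iep] -> 12 lines: dlejf zwooq uun llw nzr loqms fed xtk tvy iep mrpl uwcz
Hunk 2: at line 5 remove [fed,xtk,tvy] add [jiimk] -> 10 lines: dlejf zwooq uun llw nzr loqms jiimk iep mrpl uwcz
Hunk 3: at line 8 remove [mrpl] add [tade,atfu,xaw] -> 12 lines: dlejf zwooq uun llw nzr loqms jiimk iep tade atfu xaw uwcz

Answer: dlejf
zwooq
uun
llw
nzr
loqms
jiimk
iep
tade
atfu
xaw
uwcz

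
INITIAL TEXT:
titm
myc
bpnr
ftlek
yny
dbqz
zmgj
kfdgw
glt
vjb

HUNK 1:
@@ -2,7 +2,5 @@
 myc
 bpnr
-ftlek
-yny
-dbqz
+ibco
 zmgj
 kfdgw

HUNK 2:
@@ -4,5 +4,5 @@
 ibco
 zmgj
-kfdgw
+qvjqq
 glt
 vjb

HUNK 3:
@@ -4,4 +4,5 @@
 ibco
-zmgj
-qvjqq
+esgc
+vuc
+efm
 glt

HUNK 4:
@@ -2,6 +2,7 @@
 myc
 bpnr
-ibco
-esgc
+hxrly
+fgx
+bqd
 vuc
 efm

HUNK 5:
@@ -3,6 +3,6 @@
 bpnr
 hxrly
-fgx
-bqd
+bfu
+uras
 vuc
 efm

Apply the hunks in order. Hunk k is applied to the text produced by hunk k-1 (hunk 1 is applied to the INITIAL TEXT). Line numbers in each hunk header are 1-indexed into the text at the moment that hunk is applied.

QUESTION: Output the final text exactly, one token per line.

Hunk 1: at line 2 remove [ftlek,yny,dbqz] add [ibco] -> 8 lines: titm myc bpnr ibco zmgj kfdgw glt vjb
Hunk 2: at line 4 remove [kfdgw] add [qvjqq] -> 8 lines: titm myc bpnr ibco zmgj qvjqq glt vjb
Hunk 3: at line 4 remove [zmgj,qvjqq] add [esgc,vuc,efm] -> 9 lines: titm myc bpnr ibco esgc vuc efm glt vjb
Hunk 4: at line 2 remove [ibco,esgc] add [hxrly,fgx,bqd] -> 10 lines: titm myc bpnr hxrly fgx bqd vuc efm glt vjb
Hunk 5: at line 3 remove [fgx,bqd] add [bfu,uras] -> 10 lines: titm myc bpnr hxrly bfu uras vuc efm glt vjb

Answer: titm
myc
bpnr
hxrly
bfu
uras
vuc
efm
glt
vjb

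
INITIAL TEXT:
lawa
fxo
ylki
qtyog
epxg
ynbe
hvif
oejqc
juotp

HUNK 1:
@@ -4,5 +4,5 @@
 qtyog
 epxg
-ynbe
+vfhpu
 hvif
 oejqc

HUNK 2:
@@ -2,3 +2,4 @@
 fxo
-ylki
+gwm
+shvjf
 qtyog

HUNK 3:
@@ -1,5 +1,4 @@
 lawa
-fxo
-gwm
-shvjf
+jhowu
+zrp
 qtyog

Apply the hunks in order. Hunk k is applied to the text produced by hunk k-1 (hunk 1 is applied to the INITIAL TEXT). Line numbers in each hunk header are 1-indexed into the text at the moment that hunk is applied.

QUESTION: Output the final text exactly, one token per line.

Hunk 1: at line 4 remove [ynbe] add [vfhpu] -> 9 lines: lawa fxo ylki qtyog epxg vfhpu hvif oejqc juotp
Hunk 2: at line 2 remove [ylki] add [gwm,shvjf] -> 10 lines: lawa fxo gwm shvjf qtyog epxg vfhpu hvif oejqc juotp
Hunk 3: at line 1 remove [fxo,gwm,shvjf] add [jhowu,zrp] -> 9 lines: lawa jhowu zrp qtyog epxg vfhpu hvif oejqc juotp

Answer: lawa
jhowu
zrp
qtyog
epxg
vfhpu
hvif
oejqc
juotp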